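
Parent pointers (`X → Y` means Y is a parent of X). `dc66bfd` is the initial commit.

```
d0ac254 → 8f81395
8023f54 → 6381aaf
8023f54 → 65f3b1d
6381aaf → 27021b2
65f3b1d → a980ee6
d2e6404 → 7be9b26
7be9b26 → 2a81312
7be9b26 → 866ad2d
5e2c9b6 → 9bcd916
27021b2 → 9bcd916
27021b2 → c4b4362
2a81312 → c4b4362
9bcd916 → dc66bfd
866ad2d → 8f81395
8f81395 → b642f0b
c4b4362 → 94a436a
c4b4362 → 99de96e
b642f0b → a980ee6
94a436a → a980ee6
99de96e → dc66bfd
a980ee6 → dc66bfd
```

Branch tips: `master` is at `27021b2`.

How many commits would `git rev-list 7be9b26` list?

Walking parent pointers from 7be9b26: reachable set = {2a81312, 7be9b26, 866ad2d, 8f81395, 94a436a, 99de96e, a980ee6, b642f0b, c4b4362, dc66bfd}.
That is 10 commits.

10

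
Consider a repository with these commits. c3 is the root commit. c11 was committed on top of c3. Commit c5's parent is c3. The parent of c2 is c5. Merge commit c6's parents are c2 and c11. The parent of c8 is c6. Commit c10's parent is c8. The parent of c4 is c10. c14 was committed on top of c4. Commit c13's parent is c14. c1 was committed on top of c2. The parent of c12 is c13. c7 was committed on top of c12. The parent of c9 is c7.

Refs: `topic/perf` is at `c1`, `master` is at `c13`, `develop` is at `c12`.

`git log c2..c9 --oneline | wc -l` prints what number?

Reachable from c9: {c10, c11, c12, c13, c14, c2, c3, c4, c5, c6, c7, c8, c9}.
Reachable from c2: {c2, c3, c5}.
In c9's history but not c2's: {c10, c11, c12, c13, c14, c4, c6, c7, c8, c9} — 10 commits.

10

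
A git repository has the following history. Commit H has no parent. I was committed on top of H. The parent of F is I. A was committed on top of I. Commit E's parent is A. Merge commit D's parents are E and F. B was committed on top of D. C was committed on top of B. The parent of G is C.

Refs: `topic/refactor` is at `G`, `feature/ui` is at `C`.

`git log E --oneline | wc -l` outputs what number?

Walking parent pointers from E: reachable set = {A, E, H, I}.
That is 4 commits.

4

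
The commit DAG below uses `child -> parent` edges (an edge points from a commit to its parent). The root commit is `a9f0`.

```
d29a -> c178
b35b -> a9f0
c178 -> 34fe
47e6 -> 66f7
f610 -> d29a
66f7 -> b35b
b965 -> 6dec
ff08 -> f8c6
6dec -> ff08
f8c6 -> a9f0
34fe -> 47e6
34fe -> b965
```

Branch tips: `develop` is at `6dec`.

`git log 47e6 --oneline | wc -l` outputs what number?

Walking parent pointers from 47e6: reachable set = {47e6, 66f7, a9f0, b35b}.
That is 4 commits.

4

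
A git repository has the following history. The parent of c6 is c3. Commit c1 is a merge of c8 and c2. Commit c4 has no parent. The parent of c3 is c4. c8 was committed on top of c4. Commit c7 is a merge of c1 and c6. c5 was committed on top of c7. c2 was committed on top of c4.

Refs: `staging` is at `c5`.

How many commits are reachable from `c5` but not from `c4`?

Reachable from c5: {c1, c2, c3, c4, c5, c6, c7, c8}.
Reachable from c4: {c4}.
In c5's history but not c4's: {c1, c2, c3, c5, c6, c7, c8} — 7 commits.

7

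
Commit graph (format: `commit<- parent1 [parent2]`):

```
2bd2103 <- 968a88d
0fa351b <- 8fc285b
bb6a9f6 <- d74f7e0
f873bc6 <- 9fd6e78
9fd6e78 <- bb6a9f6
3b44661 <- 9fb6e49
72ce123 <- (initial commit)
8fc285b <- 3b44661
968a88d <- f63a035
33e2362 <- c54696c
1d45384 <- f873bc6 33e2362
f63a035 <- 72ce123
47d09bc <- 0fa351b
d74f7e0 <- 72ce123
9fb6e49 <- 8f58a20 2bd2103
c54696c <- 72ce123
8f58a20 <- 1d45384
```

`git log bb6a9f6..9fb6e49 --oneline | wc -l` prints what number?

Reachable from 9fb6e49: {1d45384, 2bd2103, 33e2362, 72ce123, 8f58a20, 968a88d, 9fb6e49, 9fd6e78, bb6a9f6, c54696c, d74f7e0, f63a035, f873bc6}.
Reachable from bb6a9f6: {72ce123, bb6a9f6, d74f7e0}.
In 9fb6e49's history but not bb6a9f6's: {1d45384, 2bd2103, 33e2362, 8f58a20, 968a88d, 9fb6e49, 9fd6e78, c54696c, f63a035, f873bc6} — 10 commits.

10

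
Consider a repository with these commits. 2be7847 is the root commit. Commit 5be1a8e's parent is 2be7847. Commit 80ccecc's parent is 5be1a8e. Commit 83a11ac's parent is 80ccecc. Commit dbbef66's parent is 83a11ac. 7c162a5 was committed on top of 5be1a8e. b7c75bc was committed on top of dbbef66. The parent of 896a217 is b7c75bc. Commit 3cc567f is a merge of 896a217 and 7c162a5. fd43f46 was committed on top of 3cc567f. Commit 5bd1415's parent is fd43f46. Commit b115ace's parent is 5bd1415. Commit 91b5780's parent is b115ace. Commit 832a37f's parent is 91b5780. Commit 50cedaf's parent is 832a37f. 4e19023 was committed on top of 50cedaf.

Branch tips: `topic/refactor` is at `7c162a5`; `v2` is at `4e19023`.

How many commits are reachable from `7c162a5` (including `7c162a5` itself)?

Walking parent pointers from 7c162a5: reachable set = {2be7847, 5be1a8e, 7c162a5}.
That is 3 commits.

3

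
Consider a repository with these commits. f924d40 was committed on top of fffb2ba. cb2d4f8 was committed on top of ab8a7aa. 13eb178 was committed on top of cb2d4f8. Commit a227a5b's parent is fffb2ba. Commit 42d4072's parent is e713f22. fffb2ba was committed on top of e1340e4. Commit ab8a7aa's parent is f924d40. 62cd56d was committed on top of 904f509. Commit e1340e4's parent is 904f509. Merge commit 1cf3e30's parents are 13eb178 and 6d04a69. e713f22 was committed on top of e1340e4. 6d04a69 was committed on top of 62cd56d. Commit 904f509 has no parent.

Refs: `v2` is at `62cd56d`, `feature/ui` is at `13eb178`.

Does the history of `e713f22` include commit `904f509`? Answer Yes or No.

Yes

Ancestors of e713f22 (commits reachable by following parents): {904f509, e1340e4, e713f22}.
904f509 is in that set, so it is an ancestor of e713f22.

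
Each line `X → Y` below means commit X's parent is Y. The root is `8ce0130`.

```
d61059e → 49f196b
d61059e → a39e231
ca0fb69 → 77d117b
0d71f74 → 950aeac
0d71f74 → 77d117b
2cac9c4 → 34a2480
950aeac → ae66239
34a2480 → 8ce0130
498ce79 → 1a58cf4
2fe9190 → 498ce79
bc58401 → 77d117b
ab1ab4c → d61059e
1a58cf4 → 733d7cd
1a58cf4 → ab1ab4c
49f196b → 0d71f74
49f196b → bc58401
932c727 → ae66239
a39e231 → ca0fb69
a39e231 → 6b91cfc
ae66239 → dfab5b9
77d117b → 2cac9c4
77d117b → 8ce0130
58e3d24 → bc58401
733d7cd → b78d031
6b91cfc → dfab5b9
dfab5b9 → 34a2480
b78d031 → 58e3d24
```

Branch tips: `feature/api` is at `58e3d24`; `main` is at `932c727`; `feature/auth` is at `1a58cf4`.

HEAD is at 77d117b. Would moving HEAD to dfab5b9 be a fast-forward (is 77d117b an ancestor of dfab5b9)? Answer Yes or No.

A fast-forward from 77d117b to dfab5b9 is possible iff 77d117b is an ancestor of dfab5b9.
Ancestors of dfab5b9: {34a2480, 8ce0130, dfab5b9}.
77d117b is not among them, so fast-forward is not possible.

No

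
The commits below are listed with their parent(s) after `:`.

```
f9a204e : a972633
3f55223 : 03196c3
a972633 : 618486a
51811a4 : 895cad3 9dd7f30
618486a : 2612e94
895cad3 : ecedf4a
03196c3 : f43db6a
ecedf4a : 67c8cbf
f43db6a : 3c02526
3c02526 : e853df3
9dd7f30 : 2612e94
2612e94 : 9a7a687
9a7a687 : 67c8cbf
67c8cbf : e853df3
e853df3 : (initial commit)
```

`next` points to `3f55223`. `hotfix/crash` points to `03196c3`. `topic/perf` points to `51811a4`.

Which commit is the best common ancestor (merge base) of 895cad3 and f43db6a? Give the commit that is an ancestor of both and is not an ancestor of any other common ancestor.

Ancestors of 895cad3: {67c8cbf, 895cad3, e853df3, ecedf4a}.
Ancestors of f43db6a: {3c02526, e853df3, f43db6a}.
Common ancestors: {e853df3}.
The only common ancestor is e853df3, so it is the merge base.

e853df3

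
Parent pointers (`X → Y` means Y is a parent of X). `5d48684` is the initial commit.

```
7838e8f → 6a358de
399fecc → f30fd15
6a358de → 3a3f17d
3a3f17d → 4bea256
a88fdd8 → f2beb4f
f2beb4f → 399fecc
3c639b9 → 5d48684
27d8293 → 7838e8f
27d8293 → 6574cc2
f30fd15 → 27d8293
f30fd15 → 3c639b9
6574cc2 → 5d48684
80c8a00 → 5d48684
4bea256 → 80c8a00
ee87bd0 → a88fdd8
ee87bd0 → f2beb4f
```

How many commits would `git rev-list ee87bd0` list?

Walking parent pointers from ee87bd0: reachable set = {27d8293, 399fecc, 3a3f17d, 3c639b9, 4bea256, 5d48684, 6574cc2, 6a358de, 7838e8f, 80c8a00, a88fdd8, ee87bd0, f2beb4f, f30fd15}.
That is 14 commits.

14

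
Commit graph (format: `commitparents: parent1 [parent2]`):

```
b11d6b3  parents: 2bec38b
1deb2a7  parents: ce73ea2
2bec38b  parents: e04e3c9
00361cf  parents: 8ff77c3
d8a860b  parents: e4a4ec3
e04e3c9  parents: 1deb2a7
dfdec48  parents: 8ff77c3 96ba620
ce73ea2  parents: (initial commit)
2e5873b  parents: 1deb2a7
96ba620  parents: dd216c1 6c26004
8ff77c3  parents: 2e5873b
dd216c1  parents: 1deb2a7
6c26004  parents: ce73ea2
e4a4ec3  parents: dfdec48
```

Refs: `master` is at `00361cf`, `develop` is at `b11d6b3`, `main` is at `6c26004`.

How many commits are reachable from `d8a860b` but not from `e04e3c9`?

Reachable from d8a860b: {1deb2a7, 2e5873b, 6c26004, 8ff77c3, 96ba620, ce73ea2, d8a860b, dd216c1, dfdec48, e4a4ec3}.
Reachable from e04e3c9: {1deb2a7, ce73ea2, e04e3c9}.
In d8a860b's history but not e04e3c9's: {2e5873b, 6c26004, 8ff77c3, 96ba620, d8a860b, dd216c1, dfdec48, e4a4ec3} — 8 commits.

8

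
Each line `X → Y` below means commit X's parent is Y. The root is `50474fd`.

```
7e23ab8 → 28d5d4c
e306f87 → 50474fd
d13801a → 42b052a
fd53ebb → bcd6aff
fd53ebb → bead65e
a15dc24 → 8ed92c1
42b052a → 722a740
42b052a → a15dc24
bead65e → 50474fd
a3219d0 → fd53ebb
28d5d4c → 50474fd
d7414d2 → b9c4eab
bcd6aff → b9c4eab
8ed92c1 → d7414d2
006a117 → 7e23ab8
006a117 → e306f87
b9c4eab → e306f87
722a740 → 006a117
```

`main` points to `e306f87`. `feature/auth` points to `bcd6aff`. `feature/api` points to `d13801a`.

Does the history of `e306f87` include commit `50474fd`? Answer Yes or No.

Yes

Ancestors of e306f87 (commits reachable by following parents): {50474fd, e306f87}.
50474fd is in that set, so it is an ancestor of e306f87.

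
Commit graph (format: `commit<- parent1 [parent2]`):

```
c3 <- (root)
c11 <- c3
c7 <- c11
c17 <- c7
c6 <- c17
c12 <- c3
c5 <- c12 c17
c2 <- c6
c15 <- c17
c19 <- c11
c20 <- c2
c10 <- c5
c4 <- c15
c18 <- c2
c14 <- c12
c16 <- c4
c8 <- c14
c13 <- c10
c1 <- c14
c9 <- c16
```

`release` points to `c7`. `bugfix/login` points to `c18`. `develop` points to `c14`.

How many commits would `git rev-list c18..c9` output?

4

Reachable from c9: {c11, c15, c16, c17, c3, c4, c7, c9}.
Reachable from c18: {c11, c17, c18, c2, c3, c6, c7}.
In c9's history but not c18's: {c15, c16, c4, c9} — 4 commits.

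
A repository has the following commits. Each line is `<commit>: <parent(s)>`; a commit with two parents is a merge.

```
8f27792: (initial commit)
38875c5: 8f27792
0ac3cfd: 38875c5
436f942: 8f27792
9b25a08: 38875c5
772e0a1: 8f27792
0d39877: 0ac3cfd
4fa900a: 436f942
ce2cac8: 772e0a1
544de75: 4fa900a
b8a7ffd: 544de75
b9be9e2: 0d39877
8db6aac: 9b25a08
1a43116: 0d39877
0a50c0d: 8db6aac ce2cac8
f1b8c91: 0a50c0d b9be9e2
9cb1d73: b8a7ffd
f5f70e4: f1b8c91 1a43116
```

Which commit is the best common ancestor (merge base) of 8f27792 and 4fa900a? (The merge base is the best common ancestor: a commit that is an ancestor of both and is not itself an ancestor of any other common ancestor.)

8f27792

Ancestors of 8f27792: {8f27792}.
Ancestors of 4fa900a: {436f942, 4fa900a, 8f27792}.
Common ancestors: {8f27792}.
The only common ancestor is 8f27792, so it is the merge base.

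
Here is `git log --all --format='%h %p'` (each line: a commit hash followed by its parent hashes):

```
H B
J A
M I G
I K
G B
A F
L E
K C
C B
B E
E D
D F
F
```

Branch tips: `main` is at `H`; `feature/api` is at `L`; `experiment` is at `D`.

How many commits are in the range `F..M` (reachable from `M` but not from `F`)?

8

Reachable from M: {B, C, D, E, F, G, I, K, M}.
Reachable from F: {F}.
In M's history but not F's: {B, C, D, E, G, I, K, M} — 8 commits.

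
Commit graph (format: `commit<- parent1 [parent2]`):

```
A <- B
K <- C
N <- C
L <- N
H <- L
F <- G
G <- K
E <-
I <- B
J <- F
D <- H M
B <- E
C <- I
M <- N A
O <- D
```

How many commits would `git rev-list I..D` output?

7

Reachable from D: {A, B, C, D, E, H, I, L, M, N}.
Reachable from I: {B, E, I}.
In D's history but not I's: {A, C, D, H, L, M, N} — 7 commits.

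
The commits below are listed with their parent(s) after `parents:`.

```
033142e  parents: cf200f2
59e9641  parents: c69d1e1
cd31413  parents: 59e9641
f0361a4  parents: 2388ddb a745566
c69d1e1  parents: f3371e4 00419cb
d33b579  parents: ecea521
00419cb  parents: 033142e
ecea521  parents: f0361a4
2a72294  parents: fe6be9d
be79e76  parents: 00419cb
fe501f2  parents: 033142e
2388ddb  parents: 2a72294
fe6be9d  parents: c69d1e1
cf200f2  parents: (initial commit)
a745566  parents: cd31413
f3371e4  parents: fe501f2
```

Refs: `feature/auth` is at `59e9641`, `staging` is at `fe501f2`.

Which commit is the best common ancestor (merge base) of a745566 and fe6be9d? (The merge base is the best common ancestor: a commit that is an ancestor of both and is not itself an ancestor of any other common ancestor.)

c69d1e1

Ancestors of a745566: {00419cb, 033142e, 59e9641, a745566, c69d1e1, cd31413, cf200f2, f3371e4, fe501f2}.
Ancestors of fe6be9d: {00419cb, 033142e, c69d1e1, cf200f2, f3371e4, fe501f2, fe6be9d}.
Common ancestors: {00419cb, 033142e, c69d1e1, cf200f2, f3371e4, fe501f2}.
Among these, c69d1e1 is not an ancestor of any other common ancestor — it is the merge base.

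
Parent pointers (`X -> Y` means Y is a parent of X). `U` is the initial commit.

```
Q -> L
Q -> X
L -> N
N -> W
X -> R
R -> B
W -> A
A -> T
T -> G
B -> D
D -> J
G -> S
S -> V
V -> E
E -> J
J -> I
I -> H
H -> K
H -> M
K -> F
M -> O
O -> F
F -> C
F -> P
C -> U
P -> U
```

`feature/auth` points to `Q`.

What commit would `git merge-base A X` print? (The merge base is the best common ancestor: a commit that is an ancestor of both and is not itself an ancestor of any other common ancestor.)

Ancestors of A: {A, C, E, F, G, H, I, J, K, M, O, P, S, T, U, V}.
Ancestors of X: {B, C, D, F, H, I, J, K, M, O, P, R, U, X}.
Common ancestors: {C, F, H, I, J, K, M, O, P, U}.
Among these, J is not an ancestor of any other common ancestor — it is the merge base.

J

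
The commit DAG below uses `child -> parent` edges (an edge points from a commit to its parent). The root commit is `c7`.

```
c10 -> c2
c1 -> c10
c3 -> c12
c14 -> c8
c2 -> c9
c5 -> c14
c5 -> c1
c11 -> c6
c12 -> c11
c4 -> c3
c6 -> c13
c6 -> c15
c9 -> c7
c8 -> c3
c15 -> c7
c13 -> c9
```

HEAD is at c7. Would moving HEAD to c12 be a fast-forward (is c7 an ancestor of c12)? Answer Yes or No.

A fast-forward from c7 to c12 is possible iff c7 is an ancestor of c12.
Ancestors of c12: {c11, c12, c13, c15, c6, c7, c9}.
c7 is among them, so fast-forward is possible.

Yes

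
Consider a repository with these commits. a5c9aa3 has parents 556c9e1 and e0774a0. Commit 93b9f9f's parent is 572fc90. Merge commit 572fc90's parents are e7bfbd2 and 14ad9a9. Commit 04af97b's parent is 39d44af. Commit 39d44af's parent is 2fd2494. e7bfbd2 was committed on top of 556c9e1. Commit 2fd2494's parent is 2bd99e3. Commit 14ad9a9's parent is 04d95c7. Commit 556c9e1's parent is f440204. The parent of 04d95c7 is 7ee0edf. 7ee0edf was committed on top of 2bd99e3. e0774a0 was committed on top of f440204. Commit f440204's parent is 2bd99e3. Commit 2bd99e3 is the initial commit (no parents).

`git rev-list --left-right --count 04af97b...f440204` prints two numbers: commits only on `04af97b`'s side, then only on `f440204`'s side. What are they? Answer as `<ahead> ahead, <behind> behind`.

3 ahead, 1 behind

Reachable from 04af97b: {04af97b, 2bd99e3, 2fd2494, 39d44af}.
Reachable from f440204: {2bd99e3, f440204}.
Only in 04af97b's history (ahead): {04af97b, 2fd2494, 39d44af} — 3.
Only in f440204's history (behind): {f440204} — 1.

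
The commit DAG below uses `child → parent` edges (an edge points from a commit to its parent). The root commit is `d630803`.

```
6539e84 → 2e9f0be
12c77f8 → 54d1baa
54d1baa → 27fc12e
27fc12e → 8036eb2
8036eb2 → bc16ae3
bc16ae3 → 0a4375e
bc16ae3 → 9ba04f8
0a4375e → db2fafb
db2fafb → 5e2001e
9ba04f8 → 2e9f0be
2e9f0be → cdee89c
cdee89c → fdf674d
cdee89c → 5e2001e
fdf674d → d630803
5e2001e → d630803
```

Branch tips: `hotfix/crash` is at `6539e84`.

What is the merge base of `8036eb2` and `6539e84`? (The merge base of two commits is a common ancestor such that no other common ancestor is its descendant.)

2e9f0be

Ancestors of 8036eb2: {0a4375e, 2e9f0be, 5e2001e, 8036eb2, 9ba04f8, bc16ae3, cdee89c, d630803, db2fafb, fdf674d}.
Ancestors of 6539e84: {2e9f0be, 5e2001e, 6539e84, cdee89c, d630803, fdf674d}.
Common ancestors: {2e9f0be, 5e2001e, cdee89c, d630803, fdf674d}.
Among these, 2e9f0be is not an ancestor of any other common ancestor — it is the merge base.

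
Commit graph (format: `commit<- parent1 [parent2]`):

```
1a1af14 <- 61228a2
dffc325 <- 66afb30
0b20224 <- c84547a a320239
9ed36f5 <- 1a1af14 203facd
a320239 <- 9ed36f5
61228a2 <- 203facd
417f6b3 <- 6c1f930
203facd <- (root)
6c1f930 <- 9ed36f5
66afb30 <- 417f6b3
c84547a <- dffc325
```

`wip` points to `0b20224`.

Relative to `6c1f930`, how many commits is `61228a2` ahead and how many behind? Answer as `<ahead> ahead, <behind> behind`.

Reachable from 61228a2: {203facd, 61228a2}.
Reachable from 6c1f930: {1a1af14, 203facd, 61228a2, 6c1f930, 9ed36f5}.
Only in 61228a2's history (ahead): {} — 0.
Only in 6c1f930's history (behind): {1a1af14, 6c1f930, 9ed36f5} — 3.

0 ahead, 3 behind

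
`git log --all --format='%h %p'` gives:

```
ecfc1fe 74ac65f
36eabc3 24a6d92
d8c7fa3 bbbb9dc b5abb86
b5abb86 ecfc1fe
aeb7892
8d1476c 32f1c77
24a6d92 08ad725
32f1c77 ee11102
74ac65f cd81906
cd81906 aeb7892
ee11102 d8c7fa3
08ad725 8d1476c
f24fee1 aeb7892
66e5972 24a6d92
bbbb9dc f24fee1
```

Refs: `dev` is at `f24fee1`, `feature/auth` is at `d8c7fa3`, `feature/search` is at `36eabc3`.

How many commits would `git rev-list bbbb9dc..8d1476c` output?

8

Reachable from 8d1476c: {32f1c77, 74ac65f, 8d1476c, aeb7892, b5abb86, bbbb9dc, cd81906, d8c7fa3, ecfc1fe, ee11102, f24fee1}.
Reachable from bbbb9dc: {aeb7892, bbbb9dc, f24fee1}.
In 8d1476c's history but not bbbb9dc's: {32f1c77, 74ac65f, 8d1476c, b5abb86, cd81906, d8c7fa3, ecfc1fe, ee11102} — 8 commits.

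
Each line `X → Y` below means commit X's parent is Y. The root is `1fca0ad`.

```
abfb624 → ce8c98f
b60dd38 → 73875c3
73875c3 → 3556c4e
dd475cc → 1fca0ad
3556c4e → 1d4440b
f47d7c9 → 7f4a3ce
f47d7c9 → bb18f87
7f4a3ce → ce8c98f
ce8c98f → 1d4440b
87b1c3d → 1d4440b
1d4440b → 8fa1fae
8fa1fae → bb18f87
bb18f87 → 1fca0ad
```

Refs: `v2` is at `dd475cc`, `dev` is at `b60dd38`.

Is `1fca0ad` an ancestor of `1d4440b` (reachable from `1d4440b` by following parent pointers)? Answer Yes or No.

Ancestors of 1d4440b (commits reachable by following parents): {1d4440b, 1fca0ad, 8fa1fae, bb18f87}.
1fca0ad is in that set, so it is an ancestor of 1d4440b.

Yes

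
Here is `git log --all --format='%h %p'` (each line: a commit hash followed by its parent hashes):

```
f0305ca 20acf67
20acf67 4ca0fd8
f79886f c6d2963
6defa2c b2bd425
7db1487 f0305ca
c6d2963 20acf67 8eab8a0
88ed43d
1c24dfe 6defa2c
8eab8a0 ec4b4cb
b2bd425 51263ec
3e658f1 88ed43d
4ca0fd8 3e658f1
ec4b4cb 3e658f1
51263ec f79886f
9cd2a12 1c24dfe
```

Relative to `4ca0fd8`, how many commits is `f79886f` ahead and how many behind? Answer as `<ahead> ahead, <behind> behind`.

Reachable from f79886f: {20acf67, 3e658f1, 4ca0fd8, 88ed43d, 8eab8a0, c6d2963, ec4b4cb, f79886f}.
Reachable from 4ca0fd8: {3e658f1, 4ca0fd8, 88ed43d}.
Only in f79886f's history (ahead): {20acf67, 8eab8a0, c6d2963, ec4b4cb, f79886f} — 5.
Only in 4ca0fd8's history (behind): {} — 0.

5 ahead, 0 behind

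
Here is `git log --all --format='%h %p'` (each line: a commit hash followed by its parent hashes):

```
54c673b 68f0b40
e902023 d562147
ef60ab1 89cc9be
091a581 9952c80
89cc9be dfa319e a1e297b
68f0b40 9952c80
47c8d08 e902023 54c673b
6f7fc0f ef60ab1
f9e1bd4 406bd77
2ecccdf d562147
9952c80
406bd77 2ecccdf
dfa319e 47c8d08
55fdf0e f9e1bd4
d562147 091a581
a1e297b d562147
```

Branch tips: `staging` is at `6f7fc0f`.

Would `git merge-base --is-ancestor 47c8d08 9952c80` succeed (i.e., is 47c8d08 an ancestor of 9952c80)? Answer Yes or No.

No

Ancestors of 9952c80: {9952c80}.
47c8d08 is not in that set, so it is not an ancestor of 9952c80.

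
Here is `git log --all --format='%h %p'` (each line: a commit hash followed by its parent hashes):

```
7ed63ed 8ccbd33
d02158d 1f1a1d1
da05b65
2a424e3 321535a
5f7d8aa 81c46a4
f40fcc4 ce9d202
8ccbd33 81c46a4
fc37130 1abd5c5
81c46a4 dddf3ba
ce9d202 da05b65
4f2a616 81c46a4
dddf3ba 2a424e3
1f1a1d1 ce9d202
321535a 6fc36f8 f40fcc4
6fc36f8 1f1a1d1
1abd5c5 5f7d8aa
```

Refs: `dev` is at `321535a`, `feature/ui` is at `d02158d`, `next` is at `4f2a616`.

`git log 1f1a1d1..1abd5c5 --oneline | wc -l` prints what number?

8

Reachable from 1abd5c5: {1abd5c5, 1f1a1d1, 2a424e3, 321535a, 5f7d8aa, 6fc36f8, 81c46a4, ce9d202, da05b65, dddf3ba, f40fcc4}.
Reachable from 1f1a1d1: {1f1a1d1, ce9d202, da05b65}.
In 1abd5c5's history but not 1f1a1d1's: {1abd5c5, 2a424e3, 321535a, 5f7d8aa, 6fc36f8, 81c46a4, dddf3ba, f40fcc4} — 8 commits.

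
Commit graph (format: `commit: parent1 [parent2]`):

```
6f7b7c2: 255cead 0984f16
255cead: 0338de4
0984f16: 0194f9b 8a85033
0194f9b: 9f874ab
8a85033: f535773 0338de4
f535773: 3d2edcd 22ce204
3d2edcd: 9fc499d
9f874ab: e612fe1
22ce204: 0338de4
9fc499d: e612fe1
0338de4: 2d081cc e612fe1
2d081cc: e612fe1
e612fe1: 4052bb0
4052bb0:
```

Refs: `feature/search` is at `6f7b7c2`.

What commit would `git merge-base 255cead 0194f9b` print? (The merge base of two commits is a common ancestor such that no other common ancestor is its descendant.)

Ancestors of 255cead: {0338de4, 255cead, 2d081cc, 4052bb0, e612fe1}.
Ancestors of 0194f9b: {0194f9b, 4052bb0, 9f874ab, e612fe1}.
Common ancestors: {4052bb0, e612fe1}.
Among these, e612fe1 is not an ancestor of any other common ancestor — it is the merge base.

e612fe1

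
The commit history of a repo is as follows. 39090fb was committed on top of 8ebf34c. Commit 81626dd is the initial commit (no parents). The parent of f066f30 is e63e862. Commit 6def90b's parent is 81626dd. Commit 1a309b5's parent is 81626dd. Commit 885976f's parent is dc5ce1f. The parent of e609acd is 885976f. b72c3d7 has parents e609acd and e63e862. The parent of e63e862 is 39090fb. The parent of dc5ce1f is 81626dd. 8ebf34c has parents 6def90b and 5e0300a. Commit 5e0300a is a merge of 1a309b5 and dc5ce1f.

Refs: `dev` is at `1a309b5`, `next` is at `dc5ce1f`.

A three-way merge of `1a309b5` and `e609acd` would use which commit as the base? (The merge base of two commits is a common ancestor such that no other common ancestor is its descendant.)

Ancestors of 1a309b5: {1a309b5, 81626dd}.
Ancestors of e609acd: {81626dd, 885976f, dc5ce1f, e609acd}.
Common ancestors: {81626dd}.
The only common ancestor is 81626dd, so it is the merge base.

81626dd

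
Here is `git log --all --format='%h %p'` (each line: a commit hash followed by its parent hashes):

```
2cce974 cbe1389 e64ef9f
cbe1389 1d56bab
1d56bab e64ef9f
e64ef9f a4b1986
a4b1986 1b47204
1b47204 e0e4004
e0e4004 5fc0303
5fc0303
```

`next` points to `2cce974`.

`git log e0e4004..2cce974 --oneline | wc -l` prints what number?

Reachable from 2cce974: {1b47204, 1d56bab, 2cce974, 5fc0303, a4b1986, cbe1389, e0e4004, e64ef9f}.
Reachable from e0e4004: {5fc0303, e0e4004}.
In 2cce974's history but not e0e4004's: {1b47204, 1d56bab, 2cce974, a4b1986, cbe1389, e64ef9f} — 6 commits.

6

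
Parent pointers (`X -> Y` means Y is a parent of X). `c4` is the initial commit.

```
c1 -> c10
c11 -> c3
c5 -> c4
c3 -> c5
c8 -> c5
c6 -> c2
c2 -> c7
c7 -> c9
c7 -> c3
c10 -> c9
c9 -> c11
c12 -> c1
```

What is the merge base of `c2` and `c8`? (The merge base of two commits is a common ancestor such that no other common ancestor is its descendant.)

c5

Ancestors of c2: {c11, c2, c3, c4, c5, c7, c9}.
Ancestors of c8: {c4, c5, c8}.
Common ancestors: {c4, c5}.
Among these, c5 is not an ancestor of any other common ancestor — it is the merge base.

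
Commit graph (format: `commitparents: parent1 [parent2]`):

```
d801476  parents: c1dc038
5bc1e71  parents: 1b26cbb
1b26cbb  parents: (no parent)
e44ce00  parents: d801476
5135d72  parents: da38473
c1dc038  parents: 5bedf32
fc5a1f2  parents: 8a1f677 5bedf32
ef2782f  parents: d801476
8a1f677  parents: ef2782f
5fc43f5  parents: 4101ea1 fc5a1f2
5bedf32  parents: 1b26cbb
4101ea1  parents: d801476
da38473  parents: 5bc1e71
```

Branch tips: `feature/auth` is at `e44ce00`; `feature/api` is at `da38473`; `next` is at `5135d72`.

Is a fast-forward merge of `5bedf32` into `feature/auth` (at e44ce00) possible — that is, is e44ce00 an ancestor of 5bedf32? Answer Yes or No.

A fast-forward from e44ce00 to 5bedf32 is possible iff e44ce00 is an ancestor of 5bedf32.
Ancestors of 5bedf32: {1b26cbb, 5bedf32}.
e44ce00 is not among them, so fast-forward is not possible.

No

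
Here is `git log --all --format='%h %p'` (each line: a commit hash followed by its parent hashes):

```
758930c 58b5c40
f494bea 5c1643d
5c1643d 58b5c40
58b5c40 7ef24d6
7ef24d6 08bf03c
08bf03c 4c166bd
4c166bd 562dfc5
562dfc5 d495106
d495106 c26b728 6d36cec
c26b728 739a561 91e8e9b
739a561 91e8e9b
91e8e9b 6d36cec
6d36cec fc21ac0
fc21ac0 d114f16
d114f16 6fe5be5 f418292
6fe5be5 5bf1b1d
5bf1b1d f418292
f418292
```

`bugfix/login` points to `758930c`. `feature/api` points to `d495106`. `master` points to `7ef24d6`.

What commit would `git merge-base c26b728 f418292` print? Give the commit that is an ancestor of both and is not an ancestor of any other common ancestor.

f418292

Ancestors of c26b728: {5bf1b1d, 6d36cec, 6fe5be5, 739a561, 91e8e9b, c26b728, d114f16, f418292, fc21ac0}.
Ancestors of f418292: {f418292}.
Common ancestors: {f418292}.
The only common ancestor is f418292, so it is the merge base.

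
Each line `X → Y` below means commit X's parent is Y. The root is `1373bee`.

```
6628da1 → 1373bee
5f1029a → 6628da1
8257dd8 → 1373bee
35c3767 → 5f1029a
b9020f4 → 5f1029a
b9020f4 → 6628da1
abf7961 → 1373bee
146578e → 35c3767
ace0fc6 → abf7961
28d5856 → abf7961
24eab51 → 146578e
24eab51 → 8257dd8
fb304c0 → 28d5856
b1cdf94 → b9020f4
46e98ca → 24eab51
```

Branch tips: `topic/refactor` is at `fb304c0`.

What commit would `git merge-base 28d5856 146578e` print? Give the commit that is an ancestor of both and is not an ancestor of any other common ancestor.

1373bee

Ancestors of 28d5856: {1373bee, 28d5856, abf7961}.
Ancestors of 146578e: {1373bee, 146578e, 35c3767, 5f1029a, 6628da1}.
Common ancestors: {1373bee}.
The only common ancestor is 1373bee, so it is the merge base.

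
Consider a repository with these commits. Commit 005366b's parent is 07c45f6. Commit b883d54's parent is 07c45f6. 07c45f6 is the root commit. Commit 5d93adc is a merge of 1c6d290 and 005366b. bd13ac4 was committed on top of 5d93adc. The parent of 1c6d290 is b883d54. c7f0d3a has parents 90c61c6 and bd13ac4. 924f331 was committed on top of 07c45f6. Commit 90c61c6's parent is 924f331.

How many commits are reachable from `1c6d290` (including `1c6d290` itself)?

Walking parent pointers from 1c6d290: reachable set = {07c45f6, 1c6d290, b883d54}.
That is 3 commits.

3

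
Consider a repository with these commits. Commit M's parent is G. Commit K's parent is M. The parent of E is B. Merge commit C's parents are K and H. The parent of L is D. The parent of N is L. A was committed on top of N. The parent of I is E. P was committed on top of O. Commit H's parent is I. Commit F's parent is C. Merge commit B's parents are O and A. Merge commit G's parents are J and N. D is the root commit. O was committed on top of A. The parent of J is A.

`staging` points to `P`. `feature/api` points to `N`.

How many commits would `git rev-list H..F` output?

6

Reachable from F: {A, B, C, D, E, F, G, H, I, J, K, L, M, N, O}.
Reachable from H: {A, B, D, E, H, I, L, N, O}.
In F's history but not H's: {C, F, G, J, K, M} — 6 commits.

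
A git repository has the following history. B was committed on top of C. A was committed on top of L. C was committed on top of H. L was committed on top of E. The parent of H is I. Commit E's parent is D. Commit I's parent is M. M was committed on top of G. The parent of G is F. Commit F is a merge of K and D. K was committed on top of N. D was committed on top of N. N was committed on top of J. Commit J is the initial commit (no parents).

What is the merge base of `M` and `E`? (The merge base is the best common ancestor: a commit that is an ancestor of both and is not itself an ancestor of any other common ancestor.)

D

Ancestors of M: {D, F, G, J, K, M, N}.
Ancestors of E: {D, E, J, N}.
Common ancestors: {D, J, N}.
Among these, D is not an ancestor of any other common ancestor — it is the merge base.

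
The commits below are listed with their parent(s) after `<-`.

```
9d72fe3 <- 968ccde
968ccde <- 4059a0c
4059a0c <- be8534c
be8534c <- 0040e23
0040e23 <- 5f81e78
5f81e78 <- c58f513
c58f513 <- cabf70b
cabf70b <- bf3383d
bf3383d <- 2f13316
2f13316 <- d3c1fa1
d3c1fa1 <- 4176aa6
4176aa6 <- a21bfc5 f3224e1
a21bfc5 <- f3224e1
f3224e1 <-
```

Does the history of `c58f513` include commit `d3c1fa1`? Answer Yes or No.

Ancestors of c58f513 (commits reachable by following parents): {2f13316, 4176aa6, a21bfc5, bf3383d, c58f513, cabf70b, d3c1fa1, f3224e1}.
d3c1fa1 is in that set, so it is an ancestor of c58f513.

Yes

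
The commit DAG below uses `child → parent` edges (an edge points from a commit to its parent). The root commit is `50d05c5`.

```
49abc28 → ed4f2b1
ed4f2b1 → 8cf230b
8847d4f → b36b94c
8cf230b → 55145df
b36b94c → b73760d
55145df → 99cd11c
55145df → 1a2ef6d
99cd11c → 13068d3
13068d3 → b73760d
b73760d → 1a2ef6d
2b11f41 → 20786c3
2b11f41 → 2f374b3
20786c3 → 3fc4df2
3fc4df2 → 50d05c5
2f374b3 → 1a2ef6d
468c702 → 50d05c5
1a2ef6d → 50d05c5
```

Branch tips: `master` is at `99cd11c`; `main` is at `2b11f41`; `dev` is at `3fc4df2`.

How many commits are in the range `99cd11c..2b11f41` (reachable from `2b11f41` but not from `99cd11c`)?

4

Reachable from 2b11f41: {1a2ef6d, 20786c3, 2b11f41, 2f374b3, 3fc4df2, 50d05c5}.
Reachable from 99cd11c: {13068d3, 1a2ef6d, 50d05c5, 99cd11c, b73760d}.
In 2b11f41's history but not 99cd11c's: {20786c3, 2b11f41, 2f374b3, 3fc4df2} — 4 commits.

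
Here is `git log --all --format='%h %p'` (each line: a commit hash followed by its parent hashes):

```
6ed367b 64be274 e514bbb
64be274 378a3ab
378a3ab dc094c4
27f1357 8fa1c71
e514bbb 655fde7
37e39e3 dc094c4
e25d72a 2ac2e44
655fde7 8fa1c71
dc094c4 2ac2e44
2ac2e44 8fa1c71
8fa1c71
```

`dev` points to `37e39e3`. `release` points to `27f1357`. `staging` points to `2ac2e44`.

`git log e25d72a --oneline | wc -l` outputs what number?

Walking parent pointers from e25d72a: reachable set = {2ac2e44, 8fa1c71, e25d72a}.
That is 3 commits.

3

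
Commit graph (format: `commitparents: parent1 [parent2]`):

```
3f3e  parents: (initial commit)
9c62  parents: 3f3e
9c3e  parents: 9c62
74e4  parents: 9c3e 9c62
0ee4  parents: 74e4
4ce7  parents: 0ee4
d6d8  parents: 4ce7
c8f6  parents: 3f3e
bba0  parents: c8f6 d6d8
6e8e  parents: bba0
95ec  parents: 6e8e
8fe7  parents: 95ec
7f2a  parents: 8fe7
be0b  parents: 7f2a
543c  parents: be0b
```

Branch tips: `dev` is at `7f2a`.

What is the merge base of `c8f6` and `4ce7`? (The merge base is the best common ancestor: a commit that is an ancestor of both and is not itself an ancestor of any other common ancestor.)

3f3e

Ancestors of c8f6: {3f3e, c8f6}.
Ancestors of 4ce7: {0ee4, 3f3e, 4ce7, 74e4, 9c3e, 9c62}.
Common ancestors: {3f3e}.
The only common ancestor is 3f3e, so it is the merge base.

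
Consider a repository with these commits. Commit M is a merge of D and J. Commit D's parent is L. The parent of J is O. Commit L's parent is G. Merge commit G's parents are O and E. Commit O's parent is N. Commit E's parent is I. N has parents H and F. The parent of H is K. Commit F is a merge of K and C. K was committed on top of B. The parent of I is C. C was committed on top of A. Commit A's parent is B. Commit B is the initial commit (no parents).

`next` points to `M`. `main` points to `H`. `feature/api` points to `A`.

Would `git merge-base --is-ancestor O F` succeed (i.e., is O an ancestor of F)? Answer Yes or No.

Ancestors of F: {A, B, C, F, K}.
O is not in that set, so it is not an ancestor of F.

No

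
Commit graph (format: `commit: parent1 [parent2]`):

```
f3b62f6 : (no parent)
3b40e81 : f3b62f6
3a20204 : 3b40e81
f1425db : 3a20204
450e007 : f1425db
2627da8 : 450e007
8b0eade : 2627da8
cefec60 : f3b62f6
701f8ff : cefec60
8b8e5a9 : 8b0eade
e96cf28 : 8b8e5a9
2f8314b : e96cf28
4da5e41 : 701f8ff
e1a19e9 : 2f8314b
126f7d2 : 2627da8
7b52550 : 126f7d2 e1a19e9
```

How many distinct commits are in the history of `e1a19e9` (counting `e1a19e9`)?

Walking parent pointers from e1a19e9: reachable set = {2627da8, 2f8314b, 3a20204, 3b40e81, 450e007, 8b0eade, 8b8e5a9, e1a19e9, e96cf28, f1425db, f3b62f6}.
That is 11 commits.

11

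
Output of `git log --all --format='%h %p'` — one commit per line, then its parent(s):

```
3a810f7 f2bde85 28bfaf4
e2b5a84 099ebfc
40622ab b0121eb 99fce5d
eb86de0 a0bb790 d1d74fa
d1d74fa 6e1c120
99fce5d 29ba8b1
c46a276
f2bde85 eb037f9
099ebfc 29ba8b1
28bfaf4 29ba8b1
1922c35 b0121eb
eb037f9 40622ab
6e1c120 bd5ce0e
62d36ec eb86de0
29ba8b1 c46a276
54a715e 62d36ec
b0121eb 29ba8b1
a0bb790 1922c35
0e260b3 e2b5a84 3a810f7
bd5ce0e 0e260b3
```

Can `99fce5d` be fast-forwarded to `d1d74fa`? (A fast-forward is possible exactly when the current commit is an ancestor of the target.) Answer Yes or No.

A fast-forward from 99fce5d to d1d74fa is possible iff 99fce5d is an ancestor of d1d74fa.
Ancestors of d1d74fa: {099ebfc, 0e260b3, 28bfaf4, 29ba8b1, 3a810f7, 40622ab, 6e1c120, 99fce5d, b0121eb, bd5ce0e, c46a276, d1d74fa, e2b5a84, eb037f9, f2bde85}.
99fce5d is among them, so fast-forward is possible.

Yes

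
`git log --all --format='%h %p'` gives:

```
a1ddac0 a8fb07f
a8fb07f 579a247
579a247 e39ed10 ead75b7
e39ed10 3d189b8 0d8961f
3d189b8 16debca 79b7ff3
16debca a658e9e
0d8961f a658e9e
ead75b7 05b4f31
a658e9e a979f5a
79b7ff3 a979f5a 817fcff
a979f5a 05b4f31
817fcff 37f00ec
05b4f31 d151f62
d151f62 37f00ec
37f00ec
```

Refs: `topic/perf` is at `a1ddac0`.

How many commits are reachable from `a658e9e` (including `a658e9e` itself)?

Walking parent pointers from a658e9e: reachable set = {05b4f31, 37f00ec, a658e9e, a979f5a, d151f62}.
That is 5 commits.

5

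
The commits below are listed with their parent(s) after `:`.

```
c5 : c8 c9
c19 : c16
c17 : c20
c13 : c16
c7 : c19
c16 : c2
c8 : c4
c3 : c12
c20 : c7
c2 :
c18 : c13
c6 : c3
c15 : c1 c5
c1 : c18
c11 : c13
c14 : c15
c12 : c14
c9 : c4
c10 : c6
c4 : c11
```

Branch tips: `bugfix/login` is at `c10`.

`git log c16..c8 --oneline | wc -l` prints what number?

4

Reachable from c8: {c11, c13, c16, c2, c4, c8}.
Reachable from c16: {c16, c2}.
In c8's history but not c16's: {c11, c13, c4, c8} — 4 commits.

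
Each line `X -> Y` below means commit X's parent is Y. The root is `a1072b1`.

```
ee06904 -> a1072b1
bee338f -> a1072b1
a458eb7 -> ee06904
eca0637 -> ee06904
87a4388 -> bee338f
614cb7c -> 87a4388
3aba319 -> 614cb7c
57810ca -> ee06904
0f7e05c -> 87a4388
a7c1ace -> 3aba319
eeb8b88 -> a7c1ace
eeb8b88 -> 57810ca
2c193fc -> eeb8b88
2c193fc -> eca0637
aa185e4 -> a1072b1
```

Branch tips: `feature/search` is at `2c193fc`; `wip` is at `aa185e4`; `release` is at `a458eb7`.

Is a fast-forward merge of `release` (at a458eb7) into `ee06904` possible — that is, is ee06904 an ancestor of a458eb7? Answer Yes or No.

A fast-forward from ee06904 to a458eb7 is possible iff ee06904 is an ancestor of a458eb7.
Ancestors of a458eb7: {a1072b1, a458eb7, ee06904}.
ee06904 is among them, so fast-forward is possible.

Yes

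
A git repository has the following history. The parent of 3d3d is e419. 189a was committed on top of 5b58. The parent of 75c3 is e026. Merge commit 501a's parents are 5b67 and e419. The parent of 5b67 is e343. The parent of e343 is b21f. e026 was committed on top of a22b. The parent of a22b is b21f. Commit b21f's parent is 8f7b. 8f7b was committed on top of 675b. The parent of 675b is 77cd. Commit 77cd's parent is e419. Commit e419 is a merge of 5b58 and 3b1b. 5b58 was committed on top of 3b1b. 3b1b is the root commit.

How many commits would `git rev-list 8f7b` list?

Walking parent pointers from 8f7b: reachable set = {3b1b, 5b58, 675b, 77cd, 8f7b, e419}.
That is 6 commits.

6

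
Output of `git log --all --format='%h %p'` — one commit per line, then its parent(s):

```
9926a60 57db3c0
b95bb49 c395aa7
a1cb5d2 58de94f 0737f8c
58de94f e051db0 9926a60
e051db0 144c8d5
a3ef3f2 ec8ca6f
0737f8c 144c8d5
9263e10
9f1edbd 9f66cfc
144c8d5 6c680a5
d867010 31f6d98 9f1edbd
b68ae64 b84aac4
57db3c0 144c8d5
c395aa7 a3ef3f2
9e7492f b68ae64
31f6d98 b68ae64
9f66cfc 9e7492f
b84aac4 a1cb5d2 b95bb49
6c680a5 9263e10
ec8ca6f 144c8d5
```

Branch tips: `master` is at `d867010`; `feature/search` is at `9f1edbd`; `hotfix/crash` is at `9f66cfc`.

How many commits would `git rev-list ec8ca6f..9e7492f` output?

12

Reachable from 9e7492f: {0737f8c, 144c8d5, 57db3c0, 58de94f, 6c680a5, 9263e10, 9926a60, 9e7492f, a1cb5d2, a3ef3f2, b68ae64, b84aac4, b95bb49, c395aa7, e051db0, ec8ca6f}.
Reachable from ec8ca6f: {144c8d5, 6c680a5, 9263e10, ec8ca6f}.
In 9e7492f's history but not ec8ca6f's: {0737f8c, 57db3c0, 58de94f, 9926a60, 9e7492f, a1cb5d2, a3ef3f2, b68ae64, b84aac4, b95bb49, c395aa7, e051db0} — 12 commits.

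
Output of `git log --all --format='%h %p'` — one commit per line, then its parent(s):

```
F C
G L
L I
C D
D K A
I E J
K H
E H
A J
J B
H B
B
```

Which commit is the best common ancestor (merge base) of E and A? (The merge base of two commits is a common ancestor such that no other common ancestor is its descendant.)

B

Ancestors of E: {B, E, H}.
Ancestors of A: {A, B, J}.
Common ancestors: {B}.
The only common ancestor is B, so it is the merge base.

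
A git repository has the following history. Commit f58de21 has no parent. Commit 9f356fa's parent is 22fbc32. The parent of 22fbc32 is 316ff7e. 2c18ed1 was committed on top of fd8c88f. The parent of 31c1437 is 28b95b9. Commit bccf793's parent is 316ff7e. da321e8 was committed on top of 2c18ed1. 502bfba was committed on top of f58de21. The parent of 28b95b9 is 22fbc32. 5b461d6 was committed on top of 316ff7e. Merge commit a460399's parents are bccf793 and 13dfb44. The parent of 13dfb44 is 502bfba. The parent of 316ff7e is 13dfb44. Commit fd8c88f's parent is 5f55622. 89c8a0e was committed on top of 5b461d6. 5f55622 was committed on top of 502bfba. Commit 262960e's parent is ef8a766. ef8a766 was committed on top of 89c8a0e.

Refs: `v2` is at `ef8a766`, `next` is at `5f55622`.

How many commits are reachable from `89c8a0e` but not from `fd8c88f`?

4

Reachable from 89c8a0e: {13dfb44, 316ff7e, 502bfba, 5b461d6, 89c8a0e, f58de21}.
Reachable from fd8c88f: {502bfba, 5f55622, f58de21, fd8c88f}.
In 89c8a0e's history but not fd8c88f's: {13dfb44, 316ff7e, 5b461d6, 89c8a0e} — 4 commits.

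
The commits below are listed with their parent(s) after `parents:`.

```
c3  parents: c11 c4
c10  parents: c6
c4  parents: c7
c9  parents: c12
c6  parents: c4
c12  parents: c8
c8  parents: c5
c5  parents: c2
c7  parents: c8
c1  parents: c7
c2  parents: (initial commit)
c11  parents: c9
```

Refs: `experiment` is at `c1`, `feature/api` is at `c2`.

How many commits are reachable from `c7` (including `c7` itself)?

4

Walking parent pointers from c7: reachable set = {c2, c5, c7, c8}.
That is 4 commits.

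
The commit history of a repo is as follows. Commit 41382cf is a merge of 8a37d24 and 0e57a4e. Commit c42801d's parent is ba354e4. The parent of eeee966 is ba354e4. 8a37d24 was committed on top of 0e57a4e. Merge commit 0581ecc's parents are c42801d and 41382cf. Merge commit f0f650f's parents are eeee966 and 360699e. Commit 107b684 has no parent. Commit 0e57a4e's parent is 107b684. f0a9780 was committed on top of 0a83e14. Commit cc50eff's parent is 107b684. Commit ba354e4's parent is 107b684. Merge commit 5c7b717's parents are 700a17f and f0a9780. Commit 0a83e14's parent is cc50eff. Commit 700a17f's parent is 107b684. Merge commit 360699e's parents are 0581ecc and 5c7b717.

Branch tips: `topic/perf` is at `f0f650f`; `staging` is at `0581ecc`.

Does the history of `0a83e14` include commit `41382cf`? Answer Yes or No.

Ancestors of 0a83e14: {0a83e14, 107b684, cc50eff}.
41382cf is not in that set, so it is not an ancestor of 0a83e14.

No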